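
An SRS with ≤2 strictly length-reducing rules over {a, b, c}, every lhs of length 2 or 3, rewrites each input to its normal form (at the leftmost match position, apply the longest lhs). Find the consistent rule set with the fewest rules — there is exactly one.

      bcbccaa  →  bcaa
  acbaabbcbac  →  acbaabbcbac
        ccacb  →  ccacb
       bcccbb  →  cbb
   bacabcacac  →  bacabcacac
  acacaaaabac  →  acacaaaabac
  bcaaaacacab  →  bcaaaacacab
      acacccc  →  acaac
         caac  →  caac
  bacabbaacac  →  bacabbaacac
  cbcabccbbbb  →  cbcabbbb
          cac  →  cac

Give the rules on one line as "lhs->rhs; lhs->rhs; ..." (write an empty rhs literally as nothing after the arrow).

  | bcbccaa => bcaa
  | acbaabbcbac
  | ccacb
  | bcccbb => cbb

bcc->; ccc->a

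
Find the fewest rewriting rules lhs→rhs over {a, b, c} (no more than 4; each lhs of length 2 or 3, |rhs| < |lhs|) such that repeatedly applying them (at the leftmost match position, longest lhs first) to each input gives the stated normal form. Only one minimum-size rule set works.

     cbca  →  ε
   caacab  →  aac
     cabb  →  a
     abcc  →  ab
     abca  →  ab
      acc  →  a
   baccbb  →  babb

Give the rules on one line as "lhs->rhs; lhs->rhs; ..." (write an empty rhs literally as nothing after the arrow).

  | cbca => ca => ε
  | caacab => acab => aac
  | cabb => acb => a
  | abcc => ab

ca->; cab->ac; cb->; cc->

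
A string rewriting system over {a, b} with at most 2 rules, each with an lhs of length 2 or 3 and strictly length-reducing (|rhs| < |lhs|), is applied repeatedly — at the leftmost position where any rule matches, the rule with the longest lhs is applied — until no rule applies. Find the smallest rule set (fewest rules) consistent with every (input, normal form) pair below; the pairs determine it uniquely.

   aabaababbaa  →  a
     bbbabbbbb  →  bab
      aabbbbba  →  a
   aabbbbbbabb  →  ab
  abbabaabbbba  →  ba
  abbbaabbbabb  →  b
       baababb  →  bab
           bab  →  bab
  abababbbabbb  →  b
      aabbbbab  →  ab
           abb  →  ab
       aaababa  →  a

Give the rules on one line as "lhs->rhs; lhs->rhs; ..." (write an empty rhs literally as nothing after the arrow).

aba->; bb->b

  | aabaababbaa => aababbaa => abbaa => abaa => a
  | bbbabbbbb => bbabbbbb => babbbbb => babbbb => babbb => babb => bab
  | aabbbbba => aabbbba => aabbba => aabba => aaba => a
  | aabbbbbbabb => aabbbbbabb => aabbbbabb => aabbbabb => aabbabb => aababb => abb => ab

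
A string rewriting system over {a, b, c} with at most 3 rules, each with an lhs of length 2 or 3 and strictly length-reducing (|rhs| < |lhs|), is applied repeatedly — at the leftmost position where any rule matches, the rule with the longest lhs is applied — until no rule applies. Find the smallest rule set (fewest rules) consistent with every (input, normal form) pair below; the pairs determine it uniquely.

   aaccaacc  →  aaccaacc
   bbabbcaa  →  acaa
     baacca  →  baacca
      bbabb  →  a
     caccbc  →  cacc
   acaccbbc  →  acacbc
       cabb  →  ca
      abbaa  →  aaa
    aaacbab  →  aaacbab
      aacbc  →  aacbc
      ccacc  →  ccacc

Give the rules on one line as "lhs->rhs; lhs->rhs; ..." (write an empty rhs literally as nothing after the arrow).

  | aaccaacc
  | bbabbcaa => abbcaa => acaa
  | baacca
  | bbabb => abb => a

bb->; ccb->c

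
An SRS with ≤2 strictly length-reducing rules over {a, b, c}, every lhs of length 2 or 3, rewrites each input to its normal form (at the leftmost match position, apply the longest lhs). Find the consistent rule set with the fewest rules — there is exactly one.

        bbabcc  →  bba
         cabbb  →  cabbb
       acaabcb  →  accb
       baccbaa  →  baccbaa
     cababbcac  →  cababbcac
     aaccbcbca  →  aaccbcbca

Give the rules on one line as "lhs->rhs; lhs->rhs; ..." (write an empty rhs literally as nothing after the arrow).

aab->; bcc->

  | bbabcc => bba
  | cabbb
  | acaabcb => accb
  | baccbaa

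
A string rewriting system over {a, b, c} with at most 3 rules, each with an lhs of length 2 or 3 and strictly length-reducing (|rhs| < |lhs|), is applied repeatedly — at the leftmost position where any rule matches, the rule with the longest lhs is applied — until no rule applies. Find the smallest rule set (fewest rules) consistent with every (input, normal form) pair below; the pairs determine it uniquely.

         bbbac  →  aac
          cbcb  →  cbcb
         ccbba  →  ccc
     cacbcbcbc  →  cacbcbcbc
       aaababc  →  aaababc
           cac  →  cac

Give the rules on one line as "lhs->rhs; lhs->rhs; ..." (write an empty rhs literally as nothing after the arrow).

bba->c; bbb->a

  | bbbac => aac
  | cbcb
  | ccbba => ccc
  | cacbcbcbc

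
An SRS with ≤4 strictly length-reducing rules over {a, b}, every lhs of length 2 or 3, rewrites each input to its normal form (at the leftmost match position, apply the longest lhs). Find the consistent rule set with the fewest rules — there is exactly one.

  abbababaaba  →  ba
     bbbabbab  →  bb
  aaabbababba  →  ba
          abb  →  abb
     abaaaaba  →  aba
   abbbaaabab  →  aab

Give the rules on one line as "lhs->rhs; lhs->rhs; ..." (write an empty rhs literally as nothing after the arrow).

  | abbababaaba => ababaaba => aaaba => ba
  | bbbabbab => bbbab => bb
  | aaabbababba => bbababba => babba => ba
  | abb

aaa->; baa->a; bab->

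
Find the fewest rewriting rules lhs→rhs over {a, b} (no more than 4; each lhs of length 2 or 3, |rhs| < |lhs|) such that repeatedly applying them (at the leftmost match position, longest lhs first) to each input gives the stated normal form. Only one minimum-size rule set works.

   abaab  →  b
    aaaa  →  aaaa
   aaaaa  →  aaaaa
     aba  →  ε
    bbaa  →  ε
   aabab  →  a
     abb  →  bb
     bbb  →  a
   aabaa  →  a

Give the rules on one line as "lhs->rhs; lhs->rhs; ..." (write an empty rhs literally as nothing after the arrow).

ab->b; ba->; bab->a; bbb->a

  | abaab => baab => ab => b
  | aaaa
  | aaaaa
  | aba => ba => ε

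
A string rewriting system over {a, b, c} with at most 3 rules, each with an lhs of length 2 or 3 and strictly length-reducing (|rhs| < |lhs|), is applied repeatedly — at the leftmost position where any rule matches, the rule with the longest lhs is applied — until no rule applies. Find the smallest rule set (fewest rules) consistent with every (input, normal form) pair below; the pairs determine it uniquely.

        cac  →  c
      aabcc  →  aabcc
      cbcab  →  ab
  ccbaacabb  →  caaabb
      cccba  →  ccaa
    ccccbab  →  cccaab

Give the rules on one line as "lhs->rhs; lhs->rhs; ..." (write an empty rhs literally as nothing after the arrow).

ac->; cb->a

  | cac => c
  | aabcc
  | cbcab => acab => ab
  | ccbaacabb => caaacabb => caaabb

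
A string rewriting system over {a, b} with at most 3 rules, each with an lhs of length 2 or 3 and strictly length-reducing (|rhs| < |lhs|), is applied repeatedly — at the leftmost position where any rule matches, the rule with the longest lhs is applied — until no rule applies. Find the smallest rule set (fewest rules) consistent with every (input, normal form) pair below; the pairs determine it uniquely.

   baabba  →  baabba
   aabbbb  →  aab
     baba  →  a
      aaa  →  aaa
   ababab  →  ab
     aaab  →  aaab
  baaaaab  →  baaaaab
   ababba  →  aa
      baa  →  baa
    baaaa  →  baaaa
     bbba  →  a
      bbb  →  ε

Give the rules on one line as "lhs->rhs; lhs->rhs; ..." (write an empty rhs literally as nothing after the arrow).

  | baabba
  | aabbbb => aab
  | baba => a
  | aaa

aba->ab; bab->; bbb->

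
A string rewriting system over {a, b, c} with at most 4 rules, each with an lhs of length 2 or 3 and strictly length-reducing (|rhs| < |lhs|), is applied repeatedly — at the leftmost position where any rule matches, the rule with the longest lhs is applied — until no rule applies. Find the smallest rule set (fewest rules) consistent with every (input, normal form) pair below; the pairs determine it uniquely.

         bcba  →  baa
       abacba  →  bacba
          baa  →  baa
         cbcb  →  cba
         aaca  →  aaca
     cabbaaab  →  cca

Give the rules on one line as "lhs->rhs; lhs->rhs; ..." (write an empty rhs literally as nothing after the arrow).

  | bcba => baa
  | abacba => bacba
  | baa
  | cbcb => cba

ab->b; bbb->ca; bcb->ba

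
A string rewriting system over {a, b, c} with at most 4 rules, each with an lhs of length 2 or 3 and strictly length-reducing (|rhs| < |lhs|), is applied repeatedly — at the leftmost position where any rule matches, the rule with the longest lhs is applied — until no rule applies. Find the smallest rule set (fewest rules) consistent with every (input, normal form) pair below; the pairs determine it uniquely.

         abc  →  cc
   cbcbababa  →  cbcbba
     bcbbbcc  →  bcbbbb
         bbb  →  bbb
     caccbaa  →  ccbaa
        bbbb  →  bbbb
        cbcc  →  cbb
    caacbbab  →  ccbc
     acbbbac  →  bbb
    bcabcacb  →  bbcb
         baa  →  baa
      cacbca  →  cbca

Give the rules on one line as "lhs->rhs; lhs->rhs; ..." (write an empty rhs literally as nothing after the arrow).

  | abc => cc
  | cbcbababa => cbcbcaba => cbcbcca => cbcbba
  | bcbbbcc => bcbbbb
  | bbb

ab->c; ac->; bcc->bb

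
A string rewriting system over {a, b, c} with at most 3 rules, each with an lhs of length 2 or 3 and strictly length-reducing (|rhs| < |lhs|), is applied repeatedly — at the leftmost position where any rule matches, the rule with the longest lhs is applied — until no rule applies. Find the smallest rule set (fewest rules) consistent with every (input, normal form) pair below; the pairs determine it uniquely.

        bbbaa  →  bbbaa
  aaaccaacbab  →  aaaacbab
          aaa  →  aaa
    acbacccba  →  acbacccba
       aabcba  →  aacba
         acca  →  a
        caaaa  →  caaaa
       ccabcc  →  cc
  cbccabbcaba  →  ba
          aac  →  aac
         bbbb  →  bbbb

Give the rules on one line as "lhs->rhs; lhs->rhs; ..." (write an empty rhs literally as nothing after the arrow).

bc->c; cca->

  | bbbaa
  | aaaccaacbab => aaaacbab
  | aaa
  | acbacccba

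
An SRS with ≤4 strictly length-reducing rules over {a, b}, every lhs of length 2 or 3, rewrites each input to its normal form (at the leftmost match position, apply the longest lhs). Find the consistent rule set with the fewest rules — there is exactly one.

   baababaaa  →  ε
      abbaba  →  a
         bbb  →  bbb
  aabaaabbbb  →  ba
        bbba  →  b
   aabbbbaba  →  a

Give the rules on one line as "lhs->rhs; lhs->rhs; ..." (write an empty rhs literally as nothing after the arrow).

aa->a; aaa->b; ab->a; bba->

  | baababaaa => bababaaa => baabaaa => babaaa => baaaa => bba => ε
  | abbaba => ababa => aaba => aba => aa => a
  | bbb
  | aabaaabbbb => abaaabbbb => aaaabbbb => babbbb => babbb => babb => bab => ba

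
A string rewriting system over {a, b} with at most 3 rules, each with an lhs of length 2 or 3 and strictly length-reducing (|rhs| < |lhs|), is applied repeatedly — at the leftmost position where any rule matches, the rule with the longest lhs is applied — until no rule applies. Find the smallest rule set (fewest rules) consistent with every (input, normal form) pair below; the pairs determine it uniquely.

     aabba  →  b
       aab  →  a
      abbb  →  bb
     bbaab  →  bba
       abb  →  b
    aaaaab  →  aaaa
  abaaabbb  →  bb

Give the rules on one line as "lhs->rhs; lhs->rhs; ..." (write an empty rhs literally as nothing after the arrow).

  | aabba => aba => b
  | aab => a
  | abbb => bb
  | bbaab => bba

ab->; aba->b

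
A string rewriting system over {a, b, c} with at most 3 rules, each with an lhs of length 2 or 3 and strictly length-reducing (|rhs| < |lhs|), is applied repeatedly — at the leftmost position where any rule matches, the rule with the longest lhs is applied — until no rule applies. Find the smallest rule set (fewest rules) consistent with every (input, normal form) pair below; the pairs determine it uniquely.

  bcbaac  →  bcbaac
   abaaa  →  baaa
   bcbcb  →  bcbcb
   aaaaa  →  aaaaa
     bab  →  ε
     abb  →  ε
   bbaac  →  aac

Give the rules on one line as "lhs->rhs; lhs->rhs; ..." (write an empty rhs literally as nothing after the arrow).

  | bcbaac
  | abaaa => baaa
  | bcbcb
  | aaaaa

ab->b; bb->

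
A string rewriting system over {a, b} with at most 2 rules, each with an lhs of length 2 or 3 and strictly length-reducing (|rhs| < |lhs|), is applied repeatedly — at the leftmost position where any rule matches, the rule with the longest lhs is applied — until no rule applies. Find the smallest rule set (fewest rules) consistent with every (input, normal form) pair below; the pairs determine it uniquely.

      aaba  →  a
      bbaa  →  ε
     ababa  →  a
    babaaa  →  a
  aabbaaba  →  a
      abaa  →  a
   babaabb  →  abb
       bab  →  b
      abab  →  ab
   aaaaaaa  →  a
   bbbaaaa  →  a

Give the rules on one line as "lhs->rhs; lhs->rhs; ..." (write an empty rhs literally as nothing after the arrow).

  | aaba => aba => a
  | bbaa => ba => ε
  | ababa => aba => a
  | babaaa => baaa => aa => a

aa->a; ba->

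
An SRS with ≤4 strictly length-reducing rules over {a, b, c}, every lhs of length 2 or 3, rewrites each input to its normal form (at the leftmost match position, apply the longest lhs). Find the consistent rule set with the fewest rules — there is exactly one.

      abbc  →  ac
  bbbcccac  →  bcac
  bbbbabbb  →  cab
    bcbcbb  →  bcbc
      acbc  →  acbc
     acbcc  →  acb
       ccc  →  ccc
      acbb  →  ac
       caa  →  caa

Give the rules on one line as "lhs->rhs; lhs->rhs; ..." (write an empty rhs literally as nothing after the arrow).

bb->; bba->ca; bcc->b

  | abbc => ac
  | bbbcccac => bcccac => bcac
  | bbbbabbb => bbabbb => cabbb => cab
  | bcbcbb => bcbc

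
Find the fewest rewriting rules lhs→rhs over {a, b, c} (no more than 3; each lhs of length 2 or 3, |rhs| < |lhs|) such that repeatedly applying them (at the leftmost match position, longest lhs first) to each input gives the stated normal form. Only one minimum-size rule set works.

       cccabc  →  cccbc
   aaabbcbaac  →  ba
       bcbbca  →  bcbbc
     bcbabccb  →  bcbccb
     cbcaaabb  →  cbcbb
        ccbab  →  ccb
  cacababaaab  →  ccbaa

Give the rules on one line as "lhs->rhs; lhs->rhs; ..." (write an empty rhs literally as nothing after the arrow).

  | cccabc => cccbc
  | aaabbcbaac => aabcbaac => acbaac => baac => ba
  | bcbbca => bcbbc
  | bcbabccb => bcbccb

ab->; ac->; ca->c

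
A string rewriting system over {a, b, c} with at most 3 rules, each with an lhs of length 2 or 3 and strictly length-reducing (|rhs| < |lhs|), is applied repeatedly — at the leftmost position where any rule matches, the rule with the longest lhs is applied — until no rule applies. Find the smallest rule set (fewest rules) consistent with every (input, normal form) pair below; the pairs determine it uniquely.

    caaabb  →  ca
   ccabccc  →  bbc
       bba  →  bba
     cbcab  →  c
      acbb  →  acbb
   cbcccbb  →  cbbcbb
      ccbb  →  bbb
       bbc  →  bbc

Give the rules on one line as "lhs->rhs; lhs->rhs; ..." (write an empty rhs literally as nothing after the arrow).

ab->; bca->a; cc->b

  | caaabb => caab => ca
  | ccabccc => babccc => bccc => bbc
  | bba
  | cbcab => cab => c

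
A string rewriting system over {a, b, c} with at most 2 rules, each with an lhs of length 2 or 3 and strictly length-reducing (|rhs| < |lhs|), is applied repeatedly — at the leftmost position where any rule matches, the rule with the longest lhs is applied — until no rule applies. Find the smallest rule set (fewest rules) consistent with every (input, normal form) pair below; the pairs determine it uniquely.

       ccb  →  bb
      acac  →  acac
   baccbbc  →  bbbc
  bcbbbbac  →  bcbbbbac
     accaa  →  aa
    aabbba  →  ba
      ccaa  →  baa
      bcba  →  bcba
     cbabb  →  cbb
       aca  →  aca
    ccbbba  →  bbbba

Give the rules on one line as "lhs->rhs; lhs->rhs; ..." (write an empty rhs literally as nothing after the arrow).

ab->; cc->b

  | ccb => bb
  | acac
  | baccbbc => babbbc => bbbc
  | bcbbbbac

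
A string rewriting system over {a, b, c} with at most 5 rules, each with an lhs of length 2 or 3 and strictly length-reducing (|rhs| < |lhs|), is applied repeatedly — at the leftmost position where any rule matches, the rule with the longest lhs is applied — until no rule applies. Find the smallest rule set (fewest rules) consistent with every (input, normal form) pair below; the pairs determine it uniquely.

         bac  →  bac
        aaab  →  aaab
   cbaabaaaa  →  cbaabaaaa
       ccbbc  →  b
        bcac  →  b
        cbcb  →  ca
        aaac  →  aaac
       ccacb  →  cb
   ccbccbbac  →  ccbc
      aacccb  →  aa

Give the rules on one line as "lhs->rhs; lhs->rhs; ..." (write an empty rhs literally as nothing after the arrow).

  | bac
  | aaab
  | cbaabaaaa
  | ccbbc => ccc => b

bb->; bcb->a; cac->; ccc->b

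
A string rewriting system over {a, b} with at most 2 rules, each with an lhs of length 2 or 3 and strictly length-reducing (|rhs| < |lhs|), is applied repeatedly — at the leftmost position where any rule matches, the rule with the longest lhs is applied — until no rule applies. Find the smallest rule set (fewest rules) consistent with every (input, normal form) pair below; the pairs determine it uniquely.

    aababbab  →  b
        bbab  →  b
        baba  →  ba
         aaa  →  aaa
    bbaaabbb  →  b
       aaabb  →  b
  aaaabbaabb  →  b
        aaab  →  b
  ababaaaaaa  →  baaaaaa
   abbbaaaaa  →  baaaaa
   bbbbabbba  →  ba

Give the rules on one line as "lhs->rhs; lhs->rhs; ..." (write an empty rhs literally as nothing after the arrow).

  | aababbab => ababbab => babbab => bbbab => bbab => bab => bb => b
  | bbab => bab => bb => b
  | baba => bba => ba
  | aaa

ab->b; bb->b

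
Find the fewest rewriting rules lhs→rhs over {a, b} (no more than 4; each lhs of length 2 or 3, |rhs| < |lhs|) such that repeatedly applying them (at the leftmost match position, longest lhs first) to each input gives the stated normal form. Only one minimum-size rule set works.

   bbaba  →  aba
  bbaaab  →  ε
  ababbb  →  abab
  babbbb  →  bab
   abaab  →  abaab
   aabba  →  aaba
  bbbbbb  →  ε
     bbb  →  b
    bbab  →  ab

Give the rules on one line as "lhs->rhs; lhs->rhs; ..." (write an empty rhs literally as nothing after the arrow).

  | bbaba => aba
  | bbaaab => aaab => bb => ε
  | ababbb => ababb => abab
  | babbbb => babbb => babb => bab

aaa->b; abb->ab; bb->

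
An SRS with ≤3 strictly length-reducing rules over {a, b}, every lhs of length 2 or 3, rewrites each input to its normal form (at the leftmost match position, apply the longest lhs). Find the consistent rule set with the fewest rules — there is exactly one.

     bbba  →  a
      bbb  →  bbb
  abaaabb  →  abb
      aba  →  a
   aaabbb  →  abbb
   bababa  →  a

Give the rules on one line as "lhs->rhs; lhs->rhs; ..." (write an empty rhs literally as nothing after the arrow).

aa->a; ba->a

  | bbba => bba => ba => a
  | bbb
  | abaaabb => aaaabb => aaabb => aabb => abb
  | aba => aa => a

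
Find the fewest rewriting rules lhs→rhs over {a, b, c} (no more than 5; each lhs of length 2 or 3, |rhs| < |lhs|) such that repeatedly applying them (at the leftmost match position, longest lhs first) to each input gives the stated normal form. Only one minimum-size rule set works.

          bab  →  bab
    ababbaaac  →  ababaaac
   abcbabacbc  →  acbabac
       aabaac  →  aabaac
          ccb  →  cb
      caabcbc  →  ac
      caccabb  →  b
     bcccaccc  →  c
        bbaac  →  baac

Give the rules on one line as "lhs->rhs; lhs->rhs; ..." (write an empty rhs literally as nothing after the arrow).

bb->b; bc->c; ca->; cc->c

  | bab
  | ababbaaac => ababaaac
  | abcbabacbc => acbabacbc => acbabacc => acbabac
  | aabaac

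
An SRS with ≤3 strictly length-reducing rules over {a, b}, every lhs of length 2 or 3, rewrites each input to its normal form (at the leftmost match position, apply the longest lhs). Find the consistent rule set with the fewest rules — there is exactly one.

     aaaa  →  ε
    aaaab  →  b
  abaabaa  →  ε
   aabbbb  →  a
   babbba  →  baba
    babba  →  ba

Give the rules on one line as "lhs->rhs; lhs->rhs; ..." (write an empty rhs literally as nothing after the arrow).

aa->; bb->a; bbb->b

  | aaaa => aa => ε
  | aaaab => aab => b
  | abaabaa => abbaa => aaaa => aa => ε
  | aabbbb => bbbb => bb => a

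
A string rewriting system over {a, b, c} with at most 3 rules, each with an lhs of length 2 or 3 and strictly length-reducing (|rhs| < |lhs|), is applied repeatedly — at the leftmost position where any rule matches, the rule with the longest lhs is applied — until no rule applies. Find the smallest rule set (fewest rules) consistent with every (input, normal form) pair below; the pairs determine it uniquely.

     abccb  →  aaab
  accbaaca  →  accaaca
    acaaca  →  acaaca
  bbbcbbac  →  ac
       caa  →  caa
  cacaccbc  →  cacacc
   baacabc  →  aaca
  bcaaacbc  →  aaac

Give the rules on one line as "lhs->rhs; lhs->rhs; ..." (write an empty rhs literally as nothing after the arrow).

ba->a; bc->; bcc->aa

  | abccb => aaab
  | accbaaca => accaaca
  | acaaca
  | bbbcbbac => bbbbac => bbbac => bbac => bac => ac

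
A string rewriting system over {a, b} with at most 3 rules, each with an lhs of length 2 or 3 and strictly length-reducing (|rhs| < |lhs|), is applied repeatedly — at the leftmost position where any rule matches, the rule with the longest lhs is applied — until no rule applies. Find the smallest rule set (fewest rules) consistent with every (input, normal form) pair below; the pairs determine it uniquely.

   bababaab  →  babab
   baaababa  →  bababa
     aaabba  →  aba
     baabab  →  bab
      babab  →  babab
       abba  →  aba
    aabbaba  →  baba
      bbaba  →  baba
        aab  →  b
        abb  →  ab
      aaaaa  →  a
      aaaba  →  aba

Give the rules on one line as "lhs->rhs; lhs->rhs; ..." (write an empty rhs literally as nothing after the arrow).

  | bababaab => bababb => babab
  | baaababa => bababa
  | aaabba => abba => aba
  | baabab => bbab => bab

aa->; bb->b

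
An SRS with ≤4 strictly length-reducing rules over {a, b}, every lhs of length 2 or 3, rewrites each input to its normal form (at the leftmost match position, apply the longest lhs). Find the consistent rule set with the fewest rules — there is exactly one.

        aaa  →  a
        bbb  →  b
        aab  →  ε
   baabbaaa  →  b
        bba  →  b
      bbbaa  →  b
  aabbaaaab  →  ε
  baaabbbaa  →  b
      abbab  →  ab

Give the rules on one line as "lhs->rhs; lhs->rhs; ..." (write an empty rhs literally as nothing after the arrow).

  | aaa => a
  | bbb => bb => b
  | aab => aa => ε
  | baabbaaa => babbaaa => bbbaaa => bbaaa => baaa => baa => ba => b

aa->; aab->aa; ba->b; bb->b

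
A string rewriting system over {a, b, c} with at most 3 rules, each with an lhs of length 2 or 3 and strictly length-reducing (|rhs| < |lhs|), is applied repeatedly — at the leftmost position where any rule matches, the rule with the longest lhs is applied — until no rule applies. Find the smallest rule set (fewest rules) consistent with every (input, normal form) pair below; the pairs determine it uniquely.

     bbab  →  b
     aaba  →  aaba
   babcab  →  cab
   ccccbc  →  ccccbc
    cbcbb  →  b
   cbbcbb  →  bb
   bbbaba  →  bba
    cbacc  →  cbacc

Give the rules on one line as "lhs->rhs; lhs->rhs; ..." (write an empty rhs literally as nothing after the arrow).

  | bbab => b
  | aaba
  | babcab => cab
  | ccccbc

bab->; cbb->b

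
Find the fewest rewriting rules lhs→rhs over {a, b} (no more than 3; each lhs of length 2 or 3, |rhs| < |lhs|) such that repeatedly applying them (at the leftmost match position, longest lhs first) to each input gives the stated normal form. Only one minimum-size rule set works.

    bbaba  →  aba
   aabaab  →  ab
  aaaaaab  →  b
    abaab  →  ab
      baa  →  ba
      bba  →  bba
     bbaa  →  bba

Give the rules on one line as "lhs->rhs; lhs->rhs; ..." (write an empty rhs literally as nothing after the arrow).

  | bbaba => baba => aba
  | aabaab => abaab => abab => aab => ab
  | aaaaaab => aaab => b
  | abaab => abab => aab => ab

aa->a; aaa->; bab->ab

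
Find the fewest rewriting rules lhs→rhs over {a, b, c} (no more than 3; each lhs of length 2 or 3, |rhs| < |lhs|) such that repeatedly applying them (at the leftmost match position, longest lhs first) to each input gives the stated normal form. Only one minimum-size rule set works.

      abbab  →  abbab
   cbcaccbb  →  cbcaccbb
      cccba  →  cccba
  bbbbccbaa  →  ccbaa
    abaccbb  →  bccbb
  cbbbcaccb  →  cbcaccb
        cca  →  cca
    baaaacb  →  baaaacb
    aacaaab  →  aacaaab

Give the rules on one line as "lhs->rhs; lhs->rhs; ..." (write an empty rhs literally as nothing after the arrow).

aba->b; bbc->c

  | abbab
  | cbcaccbb
  | cccba
  | bbbbccbaa => bbccbaa => ccbaa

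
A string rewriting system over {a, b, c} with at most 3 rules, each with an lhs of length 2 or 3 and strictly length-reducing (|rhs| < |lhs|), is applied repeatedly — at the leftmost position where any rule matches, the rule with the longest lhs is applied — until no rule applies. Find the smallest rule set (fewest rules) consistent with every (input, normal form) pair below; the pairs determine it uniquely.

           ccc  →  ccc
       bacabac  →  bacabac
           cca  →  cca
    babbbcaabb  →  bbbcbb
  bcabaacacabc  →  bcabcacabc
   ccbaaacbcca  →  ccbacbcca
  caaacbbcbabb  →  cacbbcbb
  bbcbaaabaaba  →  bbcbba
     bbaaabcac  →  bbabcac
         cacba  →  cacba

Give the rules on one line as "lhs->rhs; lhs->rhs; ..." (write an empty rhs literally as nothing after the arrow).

  | ccc
  | bacabac
  | cca
  | babbbcaabb => bbbcaabb => bbbcbb

aa->; abb->b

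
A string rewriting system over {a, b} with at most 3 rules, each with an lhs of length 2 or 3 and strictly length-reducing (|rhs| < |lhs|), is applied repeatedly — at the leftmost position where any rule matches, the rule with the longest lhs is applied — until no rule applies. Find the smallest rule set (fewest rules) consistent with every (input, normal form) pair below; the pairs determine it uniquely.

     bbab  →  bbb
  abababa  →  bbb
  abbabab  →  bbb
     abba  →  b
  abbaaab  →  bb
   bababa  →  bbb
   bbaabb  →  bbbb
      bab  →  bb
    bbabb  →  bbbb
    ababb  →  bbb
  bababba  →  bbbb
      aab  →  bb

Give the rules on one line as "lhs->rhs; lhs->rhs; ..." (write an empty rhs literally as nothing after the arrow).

  | bbab => bbb
  | abababa => aababa => bbaba => bbba => bbb
  | abbabab => ababab => aabab => bbab => bbb
  | abba => aba => aa => b

aa->b; ab->a; ba->b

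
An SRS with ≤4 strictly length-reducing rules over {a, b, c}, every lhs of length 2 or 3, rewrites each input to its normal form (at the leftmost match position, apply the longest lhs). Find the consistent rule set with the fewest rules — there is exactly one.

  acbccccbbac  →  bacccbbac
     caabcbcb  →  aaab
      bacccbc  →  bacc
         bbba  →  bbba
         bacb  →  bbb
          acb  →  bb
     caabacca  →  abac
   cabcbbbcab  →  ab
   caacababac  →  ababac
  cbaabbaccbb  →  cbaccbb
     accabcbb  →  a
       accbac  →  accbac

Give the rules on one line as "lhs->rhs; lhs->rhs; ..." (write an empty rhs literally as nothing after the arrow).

  | acbccccbbac => bbccccbbac => bacccbbac
  | caabcbcb => abcbcb => aabcb => aaab
  | bacccbc => baccca => bacc
  | bbba

abb->c; acb->bb; bc->a; ca->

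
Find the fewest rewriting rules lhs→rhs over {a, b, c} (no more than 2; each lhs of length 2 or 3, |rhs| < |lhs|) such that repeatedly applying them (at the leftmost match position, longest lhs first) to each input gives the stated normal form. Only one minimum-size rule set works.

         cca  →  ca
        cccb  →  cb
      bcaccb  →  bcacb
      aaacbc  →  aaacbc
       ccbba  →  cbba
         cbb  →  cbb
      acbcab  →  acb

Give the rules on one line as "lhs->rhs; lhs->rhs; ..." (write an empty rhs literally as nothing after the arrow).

cab->; cc->c

  | cca => ca
  | cccb => ccb => cb
  | bcaccb => bcacb
  | aaacbc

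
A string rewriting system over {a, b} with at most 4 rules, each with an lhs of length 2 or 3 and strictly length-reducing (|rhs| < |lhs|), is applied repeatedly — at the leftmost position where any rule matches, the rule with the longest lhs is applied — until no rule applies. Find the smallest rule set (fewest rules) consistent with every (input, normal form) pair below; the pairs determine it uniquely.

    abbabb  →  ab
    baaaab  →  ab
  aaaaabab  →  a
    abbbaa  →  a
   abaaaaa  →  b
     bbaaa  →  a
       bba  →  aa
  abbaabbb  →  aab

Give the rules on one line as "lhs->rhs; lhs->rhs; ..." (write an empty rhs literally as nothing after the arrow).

  | abbabb => aaabb => bbb => ab
  | baaaab => aaaab => bab => ab
  | aaaaabab => baabab => aabab => aaab => bb => a
  | abbbaa => aabaa => aaaa => ba => a

aaa->b; ba->a; bb->a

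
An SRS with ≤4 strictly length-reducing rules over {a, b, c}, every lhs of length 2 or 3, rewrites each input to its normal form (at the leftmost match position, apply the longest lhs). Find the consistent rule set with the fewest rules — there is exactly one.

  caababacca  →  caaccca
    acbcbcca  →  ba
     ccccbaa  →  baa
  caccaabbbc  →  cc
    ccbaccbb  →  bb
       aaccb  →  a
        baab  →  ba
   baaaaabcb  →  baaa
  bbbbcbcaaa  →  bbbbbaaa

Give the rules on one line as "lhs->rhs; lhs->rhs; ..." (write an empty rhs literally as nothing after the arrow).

ab->; aba->ac; bc->b; cb->b

  | caababacca => caacbacca => caabacca => caaccca
  | acbcbcca => abcbcca => cbcca => bcca => bca => ba
  | ccccbaa => cccbaa => ccbaa => cbaa => baa
  | caccaabbbc => caccabbc => caccbc => cacbc => cabc => cc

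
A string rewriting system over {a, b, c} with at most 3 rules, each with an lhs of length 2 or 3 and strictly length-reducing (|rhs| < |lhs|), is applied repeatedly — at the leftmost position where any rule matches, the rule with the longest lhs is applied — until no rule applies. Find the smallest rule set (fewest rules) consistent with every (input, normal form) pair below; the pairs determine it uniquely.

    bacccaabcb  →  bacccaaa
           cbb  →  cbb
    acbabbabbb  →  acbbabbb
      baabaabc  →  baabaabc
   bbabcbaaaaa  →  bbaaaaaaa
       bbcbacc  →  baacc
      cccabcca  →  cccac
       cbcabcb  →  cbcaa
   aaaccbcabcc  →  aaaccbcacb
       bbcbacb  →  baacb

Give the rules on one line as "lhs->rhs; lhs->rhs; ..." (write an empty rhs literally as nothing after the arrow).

  | bacccaabcb => bacccaaa
  | cbb
  | acbabbabbb => acbbabbb
  | baabaabc

bcb->a; bcc->cb; cba->c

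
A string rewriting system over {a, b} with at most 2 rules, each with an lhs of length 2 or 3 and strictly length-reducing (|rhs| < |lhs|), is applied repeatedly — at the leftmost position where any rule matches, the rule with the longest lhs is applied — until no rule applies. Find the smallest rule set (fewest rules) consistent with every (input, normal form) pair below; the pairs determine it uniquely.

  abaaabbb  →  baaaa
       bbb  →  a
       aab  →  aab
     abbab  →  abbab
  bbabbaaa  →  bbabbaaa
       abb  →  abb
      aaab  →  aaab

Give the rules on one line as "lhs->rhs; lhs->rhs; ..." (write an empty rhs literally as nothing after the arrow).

aba->ba; bbb->a

  | abaaabbb => baaabbb => baaaa
  | bbb => a
  | aab
  | abbab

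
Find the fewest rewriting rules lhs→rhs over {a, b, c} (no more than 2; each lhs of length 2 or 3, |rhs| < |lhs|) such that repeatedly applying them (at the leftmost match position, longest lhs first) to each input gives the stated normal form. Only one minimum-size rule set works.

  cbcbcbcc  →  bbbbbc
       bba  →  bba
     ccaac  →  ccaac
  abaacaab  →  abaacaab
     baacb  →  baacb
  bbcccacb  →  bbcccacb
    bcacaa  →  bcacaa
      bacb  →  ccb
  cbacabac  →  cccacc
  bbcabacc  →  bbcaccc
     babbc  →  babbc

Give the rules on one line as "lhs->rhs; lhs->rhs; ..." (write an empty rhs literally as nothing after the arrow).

  | cbcbcbcc => bbbcbcc => bbbbbc
  | bba
  | ccaac
  | abaacaab

bac->cc; cbc->bb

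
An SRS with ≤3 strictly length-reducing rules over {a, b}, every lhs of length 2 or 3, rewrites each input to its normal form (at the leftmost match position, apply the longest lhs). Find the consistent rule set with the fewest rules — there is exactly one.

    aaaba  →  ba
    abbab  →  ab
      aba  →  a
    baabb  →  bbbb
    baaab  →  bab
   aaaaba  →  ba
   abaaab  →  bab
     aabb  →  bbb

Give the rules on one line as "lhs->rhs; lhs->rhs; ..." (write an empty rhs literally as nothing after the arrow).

aa->b; aba->a; bba->ba

  | aaaba => baba => ba
  | abbab => abab => ab
  | aba => a
  | baabb => bbbb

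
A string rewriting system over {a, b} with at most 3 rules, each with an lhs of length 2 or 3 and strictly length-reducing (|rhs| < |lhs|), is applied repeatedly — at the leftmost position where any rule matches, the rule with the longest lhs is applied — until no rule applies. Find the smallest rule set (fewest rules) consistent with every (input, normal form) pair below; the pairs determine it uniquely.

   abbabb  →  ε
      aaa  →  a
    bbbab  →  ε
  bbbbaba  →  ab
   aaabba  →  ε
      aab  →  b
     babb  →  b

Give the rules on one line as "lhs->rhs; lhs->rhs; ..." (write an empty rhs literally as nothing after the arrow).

  | abbabb => aabb => bb => ε
  | aaa => a
  | bbbab => bab => bb => ε
  | bbbbaba => bbaba => aba => ab

aa->; ba->b; bb->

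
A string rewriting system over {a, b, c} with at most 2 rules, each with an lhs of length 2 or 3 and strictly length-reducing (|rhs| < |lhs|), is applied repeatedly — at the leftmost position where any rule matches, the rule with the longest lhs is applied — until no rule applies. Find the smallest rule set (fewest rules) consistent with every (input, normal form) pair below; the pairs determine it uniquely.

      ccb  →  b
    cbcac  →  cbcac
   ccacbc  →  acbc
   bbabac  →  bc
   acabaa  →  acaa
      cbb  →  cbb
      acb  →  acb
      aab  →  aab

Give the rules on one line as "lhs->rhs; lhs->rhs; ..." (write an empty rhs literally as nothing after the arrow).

ba->; cc->

  | ccb => b
  | cbcac
  | ccacbc => acbc
  | bbabac => bbac => bc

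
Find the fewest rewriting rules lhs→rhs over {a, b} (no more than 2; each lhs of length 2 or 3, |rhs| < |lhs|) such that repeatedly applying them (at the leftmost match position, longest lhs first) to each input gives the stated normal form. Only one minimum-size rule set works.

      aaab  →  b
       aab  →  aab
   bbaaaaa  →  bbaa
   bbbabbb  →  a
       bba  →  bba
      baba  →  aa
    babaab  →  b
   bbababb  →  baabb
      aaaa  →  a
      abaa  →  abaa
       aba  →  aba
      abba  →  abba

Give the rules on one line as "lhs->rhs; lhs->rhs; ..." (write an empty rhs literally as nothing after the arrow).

  | aaab => b
  | aab
  | bbaaaaa => bbaa
  | bbbabbb => bbabb => bab => a

aaa->; bab->a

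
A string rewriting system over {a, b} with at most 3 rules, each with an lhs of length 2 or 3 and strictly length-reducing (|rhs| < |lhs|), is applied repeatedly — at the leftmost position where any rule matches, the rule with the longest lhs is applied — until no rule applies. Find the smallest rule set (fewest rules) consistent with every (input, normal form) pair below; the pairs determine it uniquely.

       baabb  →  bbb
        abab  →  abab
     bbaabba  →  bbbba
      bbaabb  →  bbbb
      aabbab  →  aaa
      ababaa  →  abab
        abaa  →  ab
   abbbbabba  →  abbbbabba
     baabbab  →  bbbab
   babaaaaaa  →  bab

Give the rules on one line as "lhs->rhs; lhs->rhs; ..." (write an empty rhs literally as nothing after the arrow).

  | baabb => bbb
  | abab
  | bbaabba => bbbba
  | bbaabb => bbbb

aab->aa; baa->b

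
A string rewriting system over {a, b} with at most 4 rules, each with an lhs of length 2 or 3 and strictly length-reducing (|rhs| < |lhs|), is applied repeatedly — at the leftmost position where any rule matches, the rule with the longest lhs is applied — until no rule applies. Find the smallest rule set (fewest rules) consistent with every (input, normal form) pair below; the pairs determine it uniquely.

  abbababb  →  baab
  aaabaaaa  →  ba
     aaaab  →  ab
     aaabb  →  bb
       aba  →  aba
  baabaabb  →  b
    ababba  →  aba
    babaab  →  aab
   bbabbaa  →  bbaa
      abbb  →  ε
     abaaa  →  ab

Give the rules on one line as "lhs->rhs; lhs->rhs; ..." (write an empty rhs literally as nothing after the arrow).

aaa->; abb->ba; bab->

  | abbababb => baababb => baab
  | aaabaaaa => baaaa => ba
  | aaaab => ab
  | aaabb => bb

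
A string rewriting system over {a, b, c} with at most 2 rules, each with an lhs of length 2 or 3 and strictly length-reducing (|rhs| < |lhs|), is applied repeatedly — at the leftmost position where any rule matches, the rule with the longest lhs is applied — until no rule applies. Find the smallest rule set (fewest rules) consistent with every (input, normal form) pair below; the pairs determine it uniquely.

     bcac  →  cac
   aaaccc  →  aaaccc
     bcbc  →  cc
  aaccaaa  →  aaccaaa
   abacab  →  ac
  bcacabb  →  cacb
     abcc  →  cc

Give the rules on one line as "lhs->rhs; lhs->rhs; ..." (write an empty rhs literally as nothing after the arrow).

  | bcac => cac
  | aaaccc
  | bcbc => cbc => cc
  | aaccaaa

ab->; bc->c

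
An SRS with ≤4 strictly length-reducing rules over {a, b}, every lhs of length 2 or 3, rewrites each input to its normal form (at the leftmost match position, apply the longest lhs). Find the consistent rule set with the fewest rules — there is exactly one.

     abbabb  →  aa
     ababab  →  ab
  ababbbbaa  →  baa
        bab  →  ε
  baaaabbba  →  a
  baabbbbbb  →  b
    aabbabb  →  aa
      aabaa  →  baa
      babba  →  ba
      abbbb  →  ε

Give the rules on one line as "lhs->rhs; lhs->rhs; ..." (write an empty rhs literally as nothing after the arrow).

  | abbabb => aaabb => abb => aa
  | ababab => abbab => aaab => ab
  | ababbbbaa => abbbbbaa => aabbbaa => bbbaa => baa
  | bab => bb => ε

aab->b; abb->aa; bab->bb; bb->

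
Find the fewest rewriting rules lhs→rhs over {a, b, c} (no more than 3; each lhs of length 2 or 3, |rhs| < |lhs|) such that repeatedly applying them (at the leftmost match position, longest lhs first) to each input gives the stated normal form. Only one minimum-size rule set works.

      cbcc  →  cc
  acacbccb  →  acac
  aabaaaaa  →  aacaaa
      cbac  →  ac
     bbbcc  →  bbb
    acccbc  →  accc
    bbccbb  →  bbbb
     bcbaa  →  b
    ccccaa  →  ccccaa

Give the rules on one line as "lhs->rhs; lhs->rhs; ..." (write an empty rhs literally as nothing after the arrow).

  | cbcc => cc
  | acacbccb => acaccb => acac
  | aabaaaaa => aacaaa
  | cbac => ac

baa->c; bc->b; cb->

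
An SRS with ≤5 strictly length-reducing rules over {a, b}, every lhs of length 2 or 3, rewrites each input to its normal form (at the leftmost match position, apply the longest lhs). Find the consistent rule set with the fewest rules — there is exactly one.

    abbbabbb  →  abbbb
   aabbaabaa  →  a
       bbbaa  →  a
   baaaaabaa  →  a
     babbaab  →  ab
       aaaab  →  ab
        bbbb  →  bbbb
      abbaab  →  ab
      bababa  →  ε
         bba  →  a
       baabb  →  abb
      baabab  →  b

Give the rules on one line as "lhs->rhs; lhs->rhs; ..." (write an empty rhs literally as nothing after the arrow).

  | abbbabbb => abbbb
  | aabbaabaa => abbaabaa => abaabaa => abaa => a
  | bbbaa => bbaa => baa => aa => a
  | baaaaabaa => aaaaabaa => aaaabaa => aaabaa => aabaa => abaa => a

aa->a; aba->; ba->a; bab->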